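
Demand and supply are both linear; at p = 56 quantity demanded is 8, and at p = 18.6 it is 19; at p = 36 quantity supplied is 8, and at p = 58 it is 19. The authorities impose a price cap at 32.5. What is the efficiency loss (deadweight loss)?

80.31

Demand slope = (18.6 − 56)/(19 − 8) = −3.4, so p = 83.2 − 3.4q.
Supply slope = (58 − 36)/(19 − 8) = 2, so p = 20 + 2q.
Competitive equilibrium: 83.2 − 3.4q = 20 + 2q → q* = 11.7037, p* = 43.4074.
At the ceiling p = 32.5, quantity supplied = (32.5 − 20)/2 = 6.25.
Willingness to pay at q' = 6.25: 83.2 − 3.4·6.25 = 61.95.
Δq = 11.7037 − 6.25 = 5.4537; wedge = 61.95 − 32.5 = 29.45.
DWL = ½ × 5.4537 × 29.45 = 80.31.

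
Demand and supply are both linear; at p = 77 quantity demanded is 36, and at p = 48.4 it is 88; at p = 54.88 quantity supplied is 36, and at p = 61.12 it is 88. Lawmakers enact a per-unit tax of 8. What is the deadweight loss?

Demand slope = (48.4 − 77)/(88 − 36) = −0.55, so p = 96.8 − 0.55q.
Supply slope = (61.12 − 54.88)/(88 − 36) = 0.12, so p = 50.56 + 0.12q.
Competitive equilibrium: 96.8 − 0.55q = 50.56 + 0.12q → q* = 69.0149, p* = 58.8418.
With the tax, the buyer price exceeds the seller price by 8: (96.8 − 0.55q) − (50.56 + 0.12q) = 8 → q' = 57.0746.
Δq = 69.0149 − 57.0746 = 11.9403; the wedge equals the tax, 8.
The triangle = ½ × 11.9403 × 8 = 47.76.

47.76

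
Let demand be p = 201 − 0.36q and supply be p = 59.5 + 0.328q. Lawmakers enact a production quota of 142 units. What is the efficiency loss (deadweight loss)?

1394.47

Competitive equilibrium: 201 − 0.36q = 59.5 + 0.328q → q* = 205.6686, p* = 126.9593.
At q = 142: demand price = 201 − 0.36·142 = 149.88; supply price = 59.5 + 0.328·142 = 106.076.
Δq = 205.6686 − 142 = 63.6686; wedge = 149.88 − 106.076 = 43.804.
The triangle = ½ × 63.6686 × 43.804 = 1394.47.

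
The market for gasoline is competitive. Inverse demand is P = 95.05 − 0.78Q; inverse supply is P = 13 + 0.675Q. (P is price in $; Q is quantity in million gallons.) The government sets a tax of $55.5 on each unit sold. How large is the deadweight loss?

Competitive equilibrium: 95.05 − 0.78Q = 13 + 0.675Q → Q* = 56.3918, P* = 51.0644.
With the tax, the buyer price exceeds the seller price by 55.5: (95.05 − 0.78Q) − (13 + 0.675Q) = 55.5 → Q' = 18.2474.
ΔQ = 56.3918 − 18.2474 = 38.1444; the wedge equals the tax, 55.5.
DWL = ½ × 38.1444 × 55.5 = $1058.51 million.

$1058.51 million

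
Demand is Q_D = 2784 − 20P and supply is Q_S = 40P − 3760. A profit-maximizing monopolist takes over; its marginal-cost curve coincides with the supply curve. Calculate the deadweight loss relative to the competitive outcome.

2179.24

In inverse form: demand P = 139.2 − 0.05Q, supply P = 94 + 0.025Q.
Competitive equilibrium: 139.2 − 0.05Q = 94 + 0.025Q → Q* = 602.6667, P* = 109.0667.
Marginal revenue: MR = 139.2 − 0.1Q. Set MR = MC: 139.2 − 0.1Q = 94 + 0.025Q → Q_m = 361.6.
Price P_m = 139.2 − 0.05·361.6 = 121.12; MC(Q_m) = 94 + 0.025·361.6 = 103.04.
Competitive Q* = 602.6667, so ΔQ = 241.0667; wedge = 121.12 − 103.04 = 18.08.
Welfare loss = ½ × 241.0667 × 18.08 = 2179.24.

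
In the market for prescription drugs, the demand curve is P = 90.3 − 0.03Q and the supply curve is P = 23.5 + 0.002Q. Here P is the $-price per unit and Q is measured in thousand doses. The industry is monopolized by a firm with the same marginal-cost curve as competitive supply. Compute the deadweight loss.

$16324.21 thousand

Competitive equilibrium: 90.3 − 0.03Q = 23.5 + 0.002Q → Q* = 2087.5, P* = 27.675.
Marginal revenue: MR = 90.3 − 0.06Q. Set MR = MC: 90.3 − 0.06Q = 23.5 + 0.002Q → Q_m = 1077.41935.
Price P_m = 90.3 − 0.03·1077.41935 = 57.97742; MC(Q_m) = 23.5 + 0.002·1077.41935 = 25.65484.
Competitive Q* = 2087.5, so ΔQ = 1010.08065; wedge = 57.97742 − 25.65484 = 32.32258.
Deadweight loss = ½ × 1010.08065 × 32.32258 = $16324.21 thousand.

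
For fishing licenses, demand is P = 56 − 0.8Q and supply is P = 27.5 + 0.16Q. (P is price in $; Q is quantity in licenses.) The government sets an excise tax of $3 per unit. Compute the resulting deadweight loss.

Competitive equilibrium: 56 − 0.8Q = 27.5 + 0.16Q → Q* = 29.6875, P* = 32.25.
With the tax, the buyer price exceeds the seller price by 3: (56 − 0.8Q) − (27.5 + 0.16Q) = 3 → Q' = 26.5625.
ΔQ = 29.6875 − 26.5625 = 3.125; the wedge equals the tax, 3.
Welfare loss = ½ × 3.125 × 3 = $4.69.

$4.69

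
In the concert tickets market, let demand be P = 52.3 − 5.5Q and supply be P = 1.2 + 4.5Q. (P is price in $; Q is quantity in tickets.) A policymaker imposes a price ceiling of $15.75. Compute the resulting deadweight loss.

Competitive equilibrium: 52.3 − 5.5Q = 1.2 + 4.5Q → Q* = 5.11, P* = 24.195.
At the ceiling P = 15.75, quantity supplied = (15.75 − 1.2)/4.5 = 3.2333.
Willingness to pay at Q' = 3.2333: 52.3 − 5.5·3.2333 = 34.5169.
ΔQ = 5.11 − 3.2333 = 1.8767; wedge = 34.5169 − 15.75 = 18.7669.
DWL = ½ × 1.8767 × 18.7669 = $17.61.

$17.61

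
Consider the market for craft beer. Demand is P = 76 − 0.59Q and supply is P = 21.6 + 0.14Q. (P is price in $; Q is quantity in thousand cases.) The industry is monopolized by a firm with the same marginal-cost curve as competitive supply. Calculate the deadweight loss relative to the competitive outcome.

$404.95 thousand

Competitive equilibrium: 76 − 0.59Q = 21.6 + 0.14Q → Q* = 74.5205, P* = 32.0329.
Marginal revenue: MR = 76 − 1.18Q. Set MR = MC: 76 − 1.18Q = 21.6 + 0.14Q → Q_m = 41.2121.
Price P_m = 76 − 0.59·41.2121 = 51.6849; MC(Q_m) = 21.6 + 0.14·41.2121 = 27.3697.
Competitive Q* = 74.5205, so ΔQ = 33.3084; wedge = 51.6849 − 27.3697 = 24.3152.
Welfare loss = ½ × 33.3084 × 24.3152 = $404.95 thousand.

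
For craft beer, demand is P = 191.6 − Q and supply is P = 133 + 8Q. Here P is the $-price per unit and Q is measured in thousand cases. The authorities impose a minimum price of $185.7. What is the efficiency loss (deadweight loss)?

$1.68 thousand

Competitive equilibrium: 191.6 − Q = 133 + 8Q → Q* = 6.5111, P* = 185.0889.
At the floor P = 185.7, quantity demanded = (191.6 − 185.7)/1 = 5.9.
Sellers' marginal cost at Q' = 5.9: 133 + 8·5.9 = 180.2.
ΔQ = 6.5111 − 5.9 = 0.6111; wedge = 185.7 − 180.2 = 5.5.
DWL = ½ × 0.6111 × 5.5 = $1.68 thousand.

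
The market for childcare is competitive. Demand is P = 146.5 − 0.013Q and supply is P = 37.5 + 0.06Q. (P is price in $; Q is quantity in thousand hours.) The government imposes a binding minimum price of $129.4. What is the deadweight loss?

Competitive equilibrium: 146.5 − 0.013Q = 37.5 + 0.06Q → Q* = 1493.1507, P* = 127.089.
At the floor P = 129.4, quantity demanded = (146.5 − 129.4)/0.013 = 1315.3846.
Sellers' marginal cost at Q' = 1315.3846: 37.5 + 0.06·1315.3846 = 116.4231.
ΔQ = 1493.1507 − 1315.3846 = 177.7661; wedge = 129.4 − 116.4231 = 12.9769.
Welfare loss = ½ × 177.7661 × 12.9769 = $1153.43 thousand.

$1153.43 thousand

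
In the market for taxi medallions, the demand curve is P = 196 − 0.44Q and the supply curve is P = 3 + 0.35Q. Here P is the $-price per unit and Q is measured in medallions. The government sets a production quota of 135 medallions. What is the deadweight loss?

Competitive equilibrium: 196 − 0.44Q = 3 + 0.35Q → Q* = 244.3038, P* = 88.5063.
At Q = 135: demand price = 196 − 0.44·135 = 136.6; supply price = 3 + 0.35·135 = 50.25.
ΔQ = 244.3038 − 135 = 109.3038; wedge = 136.6 − 50.25 = 86.35.
Welfare loss = ½ × 109.3038 × 86.35 = $4719.19.

$4719.19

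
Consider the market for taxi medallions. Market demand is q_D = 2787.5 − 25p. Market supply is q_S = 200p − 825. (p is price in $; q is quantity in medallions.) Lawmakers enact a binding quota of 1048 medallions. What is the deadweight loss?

$40287.18

In inverse form: demand p = 111.5 − 0.04q, supply p = 4.125 + 0.005q.
Competitive equilibrium: 111.5 − 0.04q = 4.125 + 0.005q → q* = 2386.1111, p* = 16.0556.
At q = 1048: demand price = 111.5 − 0.04·1048 = 69.58; supply price = 4.125 + 0.005·1048 = 9.365.
Δq = 2386.1111 − 1048 = 1338.1111; wedge = 69.58 − 9.365 = 60.215.
DWL = ½ × 1338.1111 × 60.215 = $40287.18.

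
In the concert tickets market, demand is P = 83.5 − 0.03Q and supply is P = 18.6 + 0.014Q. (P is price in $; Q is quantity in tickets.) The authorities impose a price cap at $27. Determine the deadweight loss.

$16843.75

Competitive equilibrium: 83.5 − 0.03Q = 18.6 + 0.014Q → Q* = 1475, P* = 39.25.
At the ceiling P = 27, quantity supplied = (27 − 18.6)/0.014 = 600.
Willingness to pay at Q' = 600: 83.5 − 0.03·600 = 65.5.
ΔQ = 1475 − 600 = 875; wedge = 65.5 − 27 = 38.5.
Deadweight loss = ½ × 875 × 38.5 = $16843.75.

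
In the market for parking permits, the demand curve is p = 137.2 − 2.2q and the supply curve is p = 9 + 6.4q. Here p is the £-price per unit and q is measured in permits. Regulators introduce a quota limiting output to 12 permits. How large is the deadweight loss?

Competitive equilibrium: 137.2 − 2.2q = 9 + 6.4q → q* = 14.907, p* = 104.4047.
At q = 12: demand price = 137.2 − 2.2·12 = 110.8; supply price = 9 + 6.4·12 = 85.8.
Δq = 14.907 − 12 = 2.907; wedge = 110.8 − 85.8 = 25.
DWL = ½ × 2.907 × 25 = £36.34.

£36.34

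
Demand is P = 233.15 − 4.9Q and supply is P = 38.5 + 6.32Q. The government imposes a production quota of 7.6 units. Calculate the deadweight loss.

533.13

Competitive equilibrium: 233.15 − 4.9Q = 38.5 + 6.32Q → Q* = 17.34848, P* = 148.14242.
At Q = 7.6: demand price = 233.15 − 4.9·7.6 = 195.91; supply price = 38.5 + 6.32·7.6 = 86.532.
ΔQ = 17.34848 − 7.6 = 9.74848; wedge = 195.91 − 86.532 = 109.378.
Welfare loss = ½ × 9.74848 × 109.378 = 533.13.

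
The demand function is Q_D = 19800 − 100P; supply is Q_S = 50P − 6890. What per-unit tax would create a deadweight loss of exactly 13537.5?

28.5

In inverse form: demand P = 198 − 0.01Q, supply P = 137.8 + 0.02Q.
Competitive equilibrium: 198 − 0.01Q = 137.8 + 0.02Q → Q* = 2006.6667, P* = 177.9333.
A tax t gives ΔQ = t/0.03 and wedge t, so DWL = t²/0.06.
t²/0.06 = 13537.5 → t² = 812.25 → t = 28.5.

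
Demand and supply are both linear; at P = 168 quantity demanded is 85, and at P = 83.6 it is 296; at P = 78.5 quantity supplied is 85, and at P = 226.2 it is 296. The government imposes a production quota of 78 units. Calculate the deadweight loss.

Demand slope = (83.6 − 168)/(296 − 85) = −0.4, so P = 202 − 0.4Q.
Supply slope = (226.2 − 78.5)/(296 − 85) = 0.7, so P = 19 + 0.7Q.
Competitive equilibrium: 202 − 0.4Q = 19 + 0.7Q → Q* = 166.3636, P* = 135.4545.
At Q = 78: demand price = 202 − 0.4·78 = 170.8; supply price = 19 + 0.7·78 = 73.6.
ΔQ = 166.3636 − 78 = 88.3636; wedge = 170.8 − 73.6 = 97.2.
The triangle = ½ × 88.3636 × 97.2 = 4294.47.

4294.47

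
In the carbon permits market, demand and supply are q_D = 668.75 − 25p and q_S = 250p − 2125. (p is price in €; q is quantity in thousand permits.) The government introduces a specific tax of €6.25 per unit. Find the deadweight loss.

In inverse form: demand p = 26.75 − 0.04q, supply p = 8.5 + 0.004q.
Competitive equilibrium: 26.75 − 0.04q = 8.5 + 0.004q → q* = 414.7727, p* = 10.1591.
With the tax, the buyer price exceeds the seller price by 6.25: (26.75 − 0.04q) − (8.5 + 0.004q) = 6.25 → q' = 272.7273.
Δq = 414.7727 − 272.7273 = 142.0454; the wedge equals the tax, 6.25.
DWL = ½ × 142.0454 × 6.25 = €443.89 thousand.

€443.89 thousand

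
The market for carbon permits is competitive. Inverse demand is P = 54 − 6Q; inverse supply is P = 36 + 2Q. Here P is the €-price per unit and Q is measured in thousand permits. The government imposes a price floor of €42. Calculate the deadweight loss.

€0.25 thousand

Competitive equilibrium: 54 − 6Q = 36 + 2Q → Q* = 2.25, P* = 40.5.
At the floor P = 42, quantity demanded = (54 − 42)/6 = 2.
Sellers' marginal cost at Q' = 2: 36 + 2·2 = 40.
ΔQ = 2.25 − 2 = 0.25; wedge = 42 − 40 = 2.
DWL = ½ × 0.25 × 2 = €0.25 thousand.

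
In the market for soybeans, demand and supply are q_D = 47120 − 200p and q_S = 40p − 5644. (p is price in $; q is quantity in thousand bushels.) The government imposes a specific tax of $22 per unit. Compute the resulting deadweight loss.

$8066.67 thousand

In inverse form: demand p = 235.6 − 0.005q, supply p = 141.1 + 0.025q.
Competitive equilibrium: 235.6 − 0.005q = 141.1 + 0.025q → q* = 3150, p* = 219.85.
With the tax, the buyer price exceeds the seller price by 22: (235.6 − 0.005q) − (141.1 + 0.025q) = 22 → q' = 2416.6667.
Δq = 3150 − 2416.6667 = 733.3333; the wedge equals the tax, 22.
DWL = ½ × 733.3333 × 22 = $8066.67 thousand.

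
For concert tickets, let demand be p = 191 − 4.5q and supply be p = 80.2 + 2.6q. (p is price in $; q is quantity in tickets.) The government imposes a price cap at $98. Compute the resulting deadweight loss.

$272.39

Competitive equilibrium: 191 − 4.5q = 80.2 + 2.6q → q* = 15.60563, p* = 120.77465.
At the ceiling p = 98, quantity supplied = (98 − 80.2)/2.6 = 6.84615.
Willingness to pay at q' = 6.84615: 191 − 4.5·6.84615 = 160.19233.
Δq = 15.60563 − 6.84615 = 8.75948; wedge = 160.19233 − 98 = 62.19233.
DWL = ½ × 8.75948 × 62.19233 = $272.39.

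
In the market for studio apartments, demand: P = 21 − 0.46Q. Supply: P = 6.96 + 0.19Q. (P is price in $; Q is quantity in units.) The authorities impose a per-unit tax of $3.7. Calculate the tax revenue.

$58.86

Competitive equilibrium: 21 − 0.46Q = 6.96 + 0.19Q → Q* = 21.6, P* = 11.064.
With the tax, the buyer price exceeds the seller price by 3.7: (21 − 0.46Q) − (6.96 + 0.19Q) = 3.7 → Q' = 15.9077.
Tax revenue = 3.7 × 15.9077 = $58.86.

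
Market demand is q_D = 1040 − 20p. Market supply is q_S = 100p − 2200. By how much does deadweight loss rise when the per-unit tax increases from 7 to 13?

In inverse form: demand p = 52 − 0.05q, supply p = 22 + 0.01q.
Competitive equilibrium: 52 − 0.05q = 22 + 0.01q → q* = 500, p* = 27.
For a per-unit tax t: Δq = t/0.06, so DWL = ½·t·(t/0.06) = t²/0.12.
At t = 7: DWL = 408.333. At t = 13: DWL = 1408.333.
Increase = 1408.333 − 408.333 = 1000.

1000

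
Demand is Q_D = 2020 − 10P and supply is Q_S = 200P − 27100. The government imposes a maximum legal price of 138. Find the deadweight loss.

933.33

In inverse form: demand P = 202 − 0.1Q, supply P = 135.5 + 0.005Q.
Competitive equilibrium: 202 − 0.1Q = 135.5 + 0.005Q → Q* = 633.3333, P* = 138.6667.
At the ceiling P = 138, quantity supplied = (138 − 135.5)/0.005 = 500.
Willingness to pay at Q' = 500: 202 − 0.1·500 = 152.
ΔQ = 633.3333 − 500 = 133.3333; wedge = 152 − 138 = 14.
Deadweight loss = ½ × 133.3333 × 14 = 933.33.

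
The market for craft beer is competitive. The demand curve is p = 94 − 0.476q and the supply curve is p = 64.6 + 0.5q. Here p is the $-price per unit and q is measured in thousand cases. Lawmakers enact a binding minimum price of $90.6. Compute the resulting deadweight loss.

Competitive equilibrium: 94 − 0.476q = 64.6 + 0.5q → q* = 30.12295, p* = 79.66148.
At the floor p = 90.6, quantity demanded = (94 − 90.6)/0.476 = 7.14286.
Sellers' marginal cost at q' = 7.14286: 64.6 + 0.5·7.14286 = 68.17143.
Δq = 30.12295 − 7.14286 = 22.98009; wedge = 90.6 − 68.17143 = 22.42857.
DWL = ½ × 22.98009 × 22.42857 = $257.71 thousand.

$257.71 thousand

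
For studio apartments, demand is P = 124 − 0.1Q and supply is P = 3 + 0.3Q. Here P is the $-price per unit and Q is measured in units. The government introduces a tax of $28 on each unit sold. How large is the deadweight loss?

Competitive equilibrium: 124 − 0.1Q = 3 + 0.3Q → Q* = 302.5, P* = 93.75.
With the tax, the buyer price exceeds the seller price by 28: (124 − 0.1Q) − (3 + 0.3Q) = 28 → Q' = 232.5.
ΔQ = 302.5 − 232.5 = 70; the wedge equals the tax, 28.
The triangle = ½ × 70 × 28 = $980.

$980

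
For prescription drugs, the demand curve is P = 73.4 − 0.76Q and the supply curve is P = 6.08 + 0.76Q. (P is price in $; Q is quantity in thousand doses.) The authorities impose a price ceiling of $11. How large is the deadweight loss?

Competitive equilibrium: 73.4 − 0.76Q = 6.08 + 0.76Q → Q* = 44.2895, P* = 39.74.
At the ceiling P = 11, quantity supplied = (11 − 6.08)/0.76 = 6.4737.
Willingness to pay at Q' = 6.4737: 73.4 − 0.76·6.4737 = 68.48.
ΔQ = 44.2895 − 6.4737 = 37.8158; wedge = 68.48 − 11 = 57.48.
Welfare loss = ½ × 37.8158 × 57.48 = $1086.83 thousand.

$1086.83 thousand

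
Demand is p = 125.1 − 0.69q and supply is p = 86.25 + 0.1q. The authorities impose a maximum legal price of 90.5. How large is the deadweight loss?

Competitive equilibrium: 125.1 − 0.69q = 86.25 + 0.1q → q* = 49.1772, p* = 91.1677.
At the ceiling p = 90.5, quantity supplied = (90.5 − 86.25)/0.1 = 42.5.
Willingness to pay at q' = 42.5: 125.1 − 0.69·42.5 = 95.775.
Δq = 49.1772 − 42.5 = 6.6772; wedge = 95.775 − 90.5 = 5.275.
Welfare loss = ½ × 6.6772 × 5.275 = 17.61.

17.61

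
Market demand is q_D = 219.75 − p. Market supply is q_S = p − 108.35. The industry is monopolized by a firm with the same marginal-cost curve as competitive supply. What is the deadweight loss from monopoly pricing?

344.72

In inverse form: demand p = 219.75 − q, supply p = 108.35 + q.
Competitive equilibrium: 219.75 − q = 108.35 + q → q* = 55.7, p* = 164.05.
Marginal revenue: MR = 219.75 − 2q. Set MR = MC: 219.75 − 2q = 108.35 + q → q_m = 37.1333.
Price p_m = 219.75 − 1·37.1333 = 182.6167; MC(q_m) = 108.35 + 1·37.1333 = 145.4833.
Competitive q* = 55.7, so Δq = 18.5667; wedge = 182.6167 − 145.4833 = 37.1334.
The triangle = ½ × 18.5667 × 37.1334 = 344.72.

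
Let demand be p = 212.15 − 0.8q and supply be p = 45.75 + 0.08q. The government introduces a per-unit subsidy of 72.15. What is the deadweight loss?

2957.74

Competitive equilibrium: 212.15 − 0.8q = 45.75 + 0.08q → q* = 189.0909, p* = 60.8773.
The subsidy lowers effective supply by 72.15: p = 0.08q − 26.4.
New quantity: 212.15 − 0.8q = 0.08q − 26.4 → q' = 271.0795.
Overproduction Δq = 271.0795 − 189.0909 = 81.9886; wedge = subsidy = 72.15.
Welfare loss = ½ × 81.9886 × 72.15 = 2957.74.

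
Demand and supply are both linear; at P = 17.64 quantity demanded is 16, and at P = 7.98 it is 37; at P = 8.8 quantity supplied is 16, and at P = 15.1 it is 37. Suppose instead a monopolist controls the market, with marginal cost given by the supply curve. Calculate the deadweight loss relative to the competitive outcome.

41.25

Demand slope = (7.98 − 17.64)/(37 − 16) = −0.46, so P = 25 − 0.46Q.
Supply slope = (15.1 − 8.8)/(37 − 16) = 0.3, so P = 4 + 0.3Q.
Competitive equilibrium: 25 − 0.46Q = 4 + 0.3Q → Q* = 27.6316, P* = 12.2895.
Marginal revenue: MR = 25 − 0.92Q. Set MR = MC: 25 − 0.92Q = 4 + 0.3Q → Q_m = 17.2131.
Price P_m = 25 − 0.46·17.2131 = 17.082; MC(Q_m) = 4 + 0.3·17.2131 = 9.1639.
Competitive Q* = 27.6316, so ΔQ = 10.4185; wedge = 17.082 − 9.1639 = 7.9181.
The triangle = ½ × 10.4185 × 7.9181 = 41.25.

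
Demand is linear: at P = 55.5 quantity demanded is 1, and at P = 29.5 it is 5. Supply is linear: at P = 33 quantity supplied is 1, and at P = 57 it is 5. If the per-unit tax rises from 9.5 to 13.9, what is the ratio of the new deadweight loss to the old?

Demand slope = (29.5 − 55.5)/(5 − 1) = −6.5, so P = 62 − 6.5Q.
Supply slope = (57 − 33)/(5 − 1) = 6, so P = 27 + 6Q.
Competitive equilibrium: 62 − 6.5Q = 27 + 6Q → Q* = 2.8, P* = 43.8.
For a per-unit tax t: ΔQ = t/12.5, so DWL = ½·t·(t/12.5) = t²/25.
At t = 9.5: DWL = 3.61. At t = 13.9: DWL = 7.7284.
Ratio = (13.9/9.5)² = 2.141.

2.141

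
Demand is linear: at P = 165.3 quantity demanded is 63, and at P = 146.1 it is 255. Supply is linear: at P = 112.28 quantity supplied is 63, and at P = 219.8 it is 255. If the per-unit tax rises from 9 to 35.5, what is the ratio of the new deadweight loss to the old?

15.559

Demand slope = (146.1 − 165.3)/(255 − 63) = −0.1, so P = 171.6 − 0.1Q.
Supply slope = (219.8 − 112.28)/(255 − 63) = 0.56, so P = 77 + 0.56Q.
Competitive equilibrium: 171.6 − 0.1Q = 77 + 0.56Q → Q* = 143.3333, P* = 157.2667.
For a per-unit tax t: ΔQ = t/0.66, so DWL = ½·t·(t/0.66) = t²/1.32.
At t = 9: DWL = 61.364. At t = 35.5: DWL = 954.735.
Ratio = (35.5/9)² = 15.559.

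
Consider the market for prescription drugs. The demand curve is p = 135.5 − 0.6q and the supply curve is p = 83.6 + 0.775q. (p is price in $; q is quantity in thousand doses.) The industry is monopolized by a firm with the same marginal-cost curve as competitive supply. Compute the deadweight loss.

$90.40 thousand

Competitive equilibrium: 135.5 − 0.6q = 83.6 + 0.775q → q* = 37.7455, p* = 112.8527.
Marginal revenue: MR = 135.5 − 1.2q. Set MR = MC: 135.5 − 1.2q = 83.6 + 0.775q → q_m = 26.2785.
Price p_m = 135.5 − 0.6·26.2785 = 119.7329; MC(q_m) = 83.6 + 0.775·26.2785 = 103.9658.
Competitive q* = 37.7455, so Δq = 11.467; wedge = 119.7329 − 103.9658 = 15.7671.
Welfare loss = ½ × 11.467 × 15.7671 = $90.40 thousand.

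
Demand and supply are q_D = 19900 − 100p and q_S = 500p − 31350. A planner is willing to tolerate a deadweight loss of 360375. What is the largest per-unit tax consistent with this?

93

In inverse form: demand p = 199 − 0.01q, supply p = 62.7 + 0.002q.
Competitive equilibrium: 199 − 0.01q = 62.7 + 0.002q → q* = 11358.3333, p* = 85.4167.
A tax t gives Δq = t/0.012 and wedge t, so DWL = t²/0.024.
t²/0.024 = 360375 → t² = 8649 → t = 93.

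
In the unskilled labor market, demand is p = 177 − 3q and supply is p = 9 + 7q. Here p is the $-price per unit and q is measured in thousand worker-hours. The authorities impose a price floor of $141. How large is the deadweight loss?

Competitive equilibrium: 177 − 3q = 9 + 7q → q* = 16.8, p* = 126.6.
At the floor p = 141, quantity demanded = (177 − 141)/3 = 12.
Sellers' marginal cost at q' = 12: 9 + 7·12 = 93.
Δq = 16.8 − 12 = 4.8; wedge = 141 − 93 = 48.
DWL = ½ × 4.8 × 48 = $115.20 thousand.

$115.20 thousand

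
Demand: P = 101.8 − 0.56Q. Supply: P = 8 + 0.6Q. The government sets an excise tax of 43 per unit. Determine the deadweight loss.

Competitive equilibrium: 101.8 − 0.56Q = 8 + 0.6Q → Q* = 80.8621, P* = 56.5172.
With the tax, the buyer price exceeds the seller price by 43: (101.8 − 0.56Q) − (8 + 0.6Q) = 43 → Q' = 43.7931.
ΔQ = 80.8621 − 43.7931 = 37.069; the wedge equals the tax, 43.
Deadweight loss = ½ × 37.069 × 43 = 796.98.

796.98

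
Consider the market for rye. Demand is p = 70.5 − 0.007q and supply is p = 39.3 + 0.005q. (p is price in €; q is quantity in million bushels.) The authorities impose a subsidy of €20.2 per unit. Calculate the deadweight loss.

€17001.67 million

Competitive equilibrium: 70.5 − 0.007q = 39.3 + 0.005q → q* = 2600, p* = 52.3.
The subsidy lowers effective supply by 20.2: p = 19.1 + 0.005q.
New quantity: 70.5 − 0.007q = 19.1 + 0.005q → q' = 4283.3333.
Overproduction Δq = 4283.3333 − 2600 = 1683.3333; wedge = subsidy = 20.2.
Welfare loss = ½ × 1683.3333 × 20.2 = €17001.67 million.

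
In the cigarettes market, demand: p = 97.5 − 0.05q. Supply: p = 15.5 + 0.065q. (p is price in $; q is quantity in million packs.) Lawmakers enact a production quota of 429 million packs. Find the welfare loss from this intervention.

$4639.14 million

Competitive equilibrium: 97.5 − 0.05q = 15.5 + 0.065q → q* = 713.0435, p* = 61.8478.
At q = 429: demand price = 97.5 − 0.05·429 = 76.05; supply price = 15.5 + 0.065·429 = 43.385.
Δq = 713.0435 − 429 = 284.0435; wedge = 76.05 − 43.385 = 32.665.
DWL = ½ × 284.0435 × 32.665 = $4639.14 million.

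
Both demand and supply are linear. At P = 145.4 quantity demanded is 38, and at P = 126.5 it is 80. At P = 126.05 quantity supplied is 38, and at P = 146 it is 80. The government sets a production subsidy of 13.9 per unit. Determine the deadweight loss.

Demand slope = (126.5 − 145.4)/(80 − 38) = −0.45, so P = 162.5 − 0.45Q.
Supply slope = (146 − 126.05)/(80 − 38) = 0.475, so P = 108 + 0.475Q.
Competitive equilibrium: 162.5 − 0.45Q = 108 + 0.475Q → Q* = 58.9189, P* = 135.9865.
The subsidy lowers effective supply by 13.9: P = 94.1 + 0.475Q.
New quantity: 162.5 − 0.45Q = 94.1 + 0.475Q → Q' = 73.9459.
Overproduction ΔQ = 73.9459 − 58.9189 = 15.027; wedge = subsidy = 13.9.
The triangle = ½ × 15.027 × 13.9 = 104.44.

104.44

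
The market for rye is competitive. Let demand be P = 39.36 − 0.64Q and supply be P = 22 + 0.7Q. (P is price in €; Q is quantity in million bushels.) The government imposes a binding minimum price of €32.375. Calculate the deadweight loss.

Competitive equilibrium: 39.36 − 0.64Q = 22 + 0.7Q → Q* = 12.9552, P* = 31.0687.
At the floor P = 32.375, quantity demanded = (39.36 − 32.375)/0.64 = 10.9141.
Sellers' marginal cost at Q' = 10.9141: 22 + 0.7·10.9141 = 29.6399.
ΔQ = 12.9552 − 10.9141 = 2.0411; wedge = 32.375 − 29.6399 = 2.7351.
Deadweight loss = ½ × 2.0411 × 2.7351 = €2.79 million.

€2.79 million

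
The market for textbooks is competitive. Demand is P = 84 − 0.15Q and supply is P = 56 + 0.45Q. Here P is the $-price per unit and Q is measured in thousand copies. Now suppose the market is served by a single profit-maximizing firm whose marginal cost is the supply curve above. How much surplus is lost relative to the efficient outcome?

$26.13 thousand

Competitive equilibrium: 84 − 0.15Q = 56 + 0.45Q → Q* = 46.6667, P* = 77.
Marginal revenue: MR = 84 − 0.3Q. Set MR = MC: 84 − 0.3Q = 56 + 0.45Q → Q_m = 37.3333.
Price P_m = 84 − 0.15·37.3333 = 78.4; MC(Q_m) = 56 + 0.45·37.3333 = 72.8.
Competitive Q* = 46.6667, so ΔQ = 9.3334; wedge = 78.4 − 72.8 = 5.6.
Welfare loss = ½ × 9.3334 × 5.6 = $26.13 thousand.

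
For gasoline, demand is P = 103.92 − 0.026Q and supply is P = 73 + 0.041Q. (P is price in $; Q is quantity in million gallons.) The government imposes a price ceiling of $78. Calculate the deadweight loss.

Competitive equilibrium: 103.92 − 0.026Q = 73 + 0.041Q → Q* = 461.4925, P* = 91.9212.
At the ceiling P = 78, quantity supplied = (78 − 73)/0.041 = 121.9512.
Willingness to pay at Q' = 121.9512: 103.92 − 0.026·121.9512 = 100.7493.
ΔQ = 461.4925 − 121.9512 = 339.5413; wedge = 100.7493 − 78 = 22.7493.
Deadweight loss = ½ × 339.5413 × 22.7493 = $3862.16 million.

$3862.16 million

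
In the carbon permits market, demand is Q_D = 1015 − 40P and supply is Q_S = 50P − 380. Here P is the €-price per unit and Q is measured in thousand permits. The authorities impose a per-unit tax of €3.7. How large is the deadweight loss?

€152.11 thousand

In inverse form: demand P = 25.375 − 0.025Q, supply P = 7.6 + 0.02Q.
Competitive equilibrium: 25.375 − 0.025Q = 7.6 + 0.02Q → Q* = 395, P* = 15.5.
With the tax, the buyer price exceeds the seller price by 3.7: (25.375 − 0.025Q) − (7.6 + 0.02Q) = 3.7 → Q' = 312.7778.
ΔQ = 395 − 312.7778 = 82.2222; the wedge equals the tax, 3.7.
Deadweight loss = ½ × 82.2222 × 3.7 = €152.11 thousand.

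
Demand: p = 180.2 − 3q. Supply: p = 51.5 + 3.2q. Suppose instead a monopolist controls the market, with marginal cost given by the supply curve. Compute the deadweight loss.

Competitive equilibrium: 180.2 − 3q = 51.5 + 3.2q → q* = 20.7581, p* = 117.9258.
Marginal revenue: MR = 180.2 − 6q. Set MR = MC: 180.2 − 6q = 51.5 + 3.2q → q_m = 13.9891.
Price p_m = 180.2 − 3·13.9891 = 138.2327; MC(q_m) = 51.5 + 3.2·13.9891 = 96.2651.
Competitive q* = 20.7581, so Δq = 6.769; wedge = 138.2327 − 96.2651 = 41.9676.
Deadweight loss = ½ × 6.769 × 41.9676 = 142.04.

142.04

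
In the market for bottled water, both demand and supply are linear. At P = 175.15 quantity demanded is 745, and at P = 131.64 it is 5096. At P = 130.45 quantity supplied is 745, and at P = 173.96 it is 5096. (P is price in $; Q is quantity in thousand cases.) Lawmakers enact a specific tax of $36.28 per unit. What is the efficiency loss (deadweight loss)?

Demand slope = (131.64 − 175.15)/(5096 − 745) = −0.01, so P = 182.6 − 0.01Q.
Supply slope = (173.96 − 130.45)/(5096 − 745) = 0.01, so P = 123 + 0.01Q.
Competitive equilibrium: 182.6 − 0.01Q = 123 + 0.01Q → Q* = 2980, P* = 152.8.
With the tax, the buyer price exceeds the seller price by 36.28: (182.6 − 0.01Q) − (123 + 0.01Q) = 36.28 → Q' = 1166.
ΔQ = 2980 − 1166 = 1814; the wedge equals the tax, 36.28.
Welfare loss = ½ × 1814 × 36.28 = $32905.96 thousand.

$32905.96 thousand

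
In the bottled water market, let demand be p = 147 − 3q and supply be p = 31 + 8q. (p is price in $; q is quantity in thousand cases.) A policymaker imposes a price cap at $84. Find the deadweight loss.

Competitive equilibrium: 147 − 3q = 31 + 8q → q* = 10.54545, p* = 115.36364.
At the ceiling p = 84, quantity supplied = (84 − 31)/8 = 6.625.
Willingness to pay at q' = 6.625: 147 − 3·6.625 = 127.125.
Δq = 10.54545 − 6.625 = 3.92045; wedge = 127.125 − 84 = 43.125.
Welfare loss = ½ × 3.92045 × 43.125 = $84.53 thousand.

$84.53 thousand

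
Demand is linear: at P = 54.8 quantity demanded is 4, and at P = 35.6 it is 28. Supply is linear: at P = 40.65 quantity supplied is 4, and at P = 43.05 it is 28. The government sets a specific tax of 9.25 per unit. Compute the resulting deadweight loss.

Demand slope = (35.6 − 54.8)/(28 − 4) = −0.8, so P = 58 − 0.8Q.
Supply slope = (43.05 − 40.65)/(28 − 4) = 0.1, so P = 40.25 + 0.1Q.
Competitive equilibrium: 58 − 0.8Q = 40.25 + 0.1Q → Q* = 19.7222, P* = 42.2222.
With the tax, the buyer price exceeds the seller price by 9.25: (58 − 0.8Q) − (40.25 + 0.1Q) = 9.25 → Q' = 9.4444.
ΔQ = 19.7222 − 9.4444 = 10.2778; the wedge equals the tax, 9.25.
The triangle = ½ × 10.2778 × 9.25 = 47.53.

47.53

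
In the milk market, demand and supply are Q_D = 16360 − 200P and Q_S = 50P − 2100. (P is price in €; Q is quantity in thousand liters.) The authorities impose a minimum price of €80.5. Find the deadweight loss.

In inverse form: demand P = 81.8 − 0.005Q, supply P = 42 + 0.02Q.
Competitive equilibrium: 81.8 − 0.005Q = 42 + 0.02Q → Q* = 1592, P* = 73.84.
At the floor P = 80.5, quantity demanded = (81.8 − 80.5)/0.005 = 260.
Sellers' marginal cost at Q' = 260: 42 + 0.02·260 = 47.2.
ΔQ = 1592 − 260 = 1332; wedge = 80.5 − 47.2 = 33.3.
Deadweight loss = ½ × 1332 × 33.3 = €22177.80 thousand.

€22177.80 thousand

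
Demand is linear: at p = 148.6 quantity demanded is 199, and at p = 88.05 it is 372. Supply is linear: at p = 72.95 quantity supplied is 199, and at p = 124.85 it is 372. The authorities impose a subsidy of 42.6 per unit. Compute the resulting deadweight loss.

Demand slope = (88.05 − 148.6)/(372 − 199) = −0.35, so p = 218.25 − 0.35q.
Supply slope = (124.85 − 72.95)/(372 − 199) = 0.3, so p = 13.25 + 0.3q.
Competitive equilibrium: 218.25 − 0.35q = 13.25 + 0.3q → q* = 315.3846, p* = 107.8654.
The subsidy lowers effective supply by 42.6: p = 0.3q − 29.35.
New quantity: 218.25 − 0.35q = 0.3q − 29.35 → q' = 380.9231.
Overproduction Δq = 380.9231 − 315.3846 = 65.5385; wedge = subsidy = 42.6.
Deadweight loss = ½ × 65.5385 × 42.6 = 1395.97.

1395.97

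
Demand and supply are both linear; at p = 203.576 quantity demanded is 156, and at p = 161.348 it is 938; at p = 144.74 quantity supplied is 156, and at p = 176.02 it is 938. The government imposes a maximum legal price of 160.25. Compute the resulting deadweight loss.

2665.96

Demand slope = (161.348 − 203.576)/(938 − 156) = −0.054, so p = 212 − 0.054q.
Supply slope = (176.02 − 144.74)/(938 − 156) = 0.04, so p = 138.5 + 0.04q.
Competitive equilibrium: 212 − 0.054q = 138.5 + 0.04q → q* = 781.9149, p* = 169.7766.
At the ceiling p = 160.25, quantity supplied = (160.25 − 138.5)/0.04 = 543.75.
Willingness to pay at q' = 543.75: 212 − 0.054·543.75 = 182.6375.
Δq = 781.9149 − 543.75 = 238.1649; wedge = 182.6375 − 160.25 = 22.3875.
The triangle = ½ × 238.1649 × 22.3875 = 2665.96.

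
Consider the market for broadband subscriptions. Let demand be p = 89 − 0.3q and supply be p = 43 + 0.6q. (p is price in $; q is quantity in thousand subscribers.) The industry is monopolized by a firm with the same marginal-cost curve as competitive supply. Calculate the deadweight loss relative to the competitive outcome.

Competitive equilibrium: 89 − 0.3q = 43 + 0.6q → q* = 51.1111, p* = 73.6667.
Marginal revenue: MR = 89 − 0.6q. Set MR = MC: 89 − 0.6q = 43 + 0.6q → q_m = 38.3333.
Price p_m = 89 − 0.3·38.3333 = 77.5; MC(q_m) = 43 + 0.6·38.3333 = 66.
Competitive q* = 51.1111, so Δq = 12.7778; wedge = 77.5 − 66 = 11.5.
Welfare loss = ½ × 12.7778 × 11.5 = $73.47 thousand.

$73.47 thousand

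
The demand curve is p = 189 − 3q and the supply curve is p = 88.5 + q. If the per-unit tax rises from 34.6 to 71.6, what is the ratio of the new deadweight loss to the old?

4.282

Competitive equilibrium: 189 − 3q = 88.5 + q → q* = 25.125, p* = 113.625.
For a per-unit tax t: Δq = t/4, so DWL = ½·t·(t/4) = t²/8.
At t = 34.6: DWL = 149.645. At t = 71.6: DWL = 640.82.
Ratio = (71.6/34.6)² = 4.282.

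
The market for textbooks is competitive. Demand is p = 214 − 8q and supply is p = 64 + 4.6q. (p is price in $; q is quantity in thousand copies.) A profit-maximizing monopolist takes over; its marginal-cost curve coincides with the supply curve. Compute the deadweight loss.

Competitive equilibrium: 214 − 8q = 64 + 4.6q → q* = 11.90476, p* = 118.7619.
Marginal revenue: MR = 214 − 16q. Set MR = MC: 214 − 16q = 64 + 4.6q → q_m = 7.28155.
Price p_m = 214 − 8·7.28155 = 155.7476; MC(q_m) = 64 + 4.6·7.28155 = 97.49513.
Competitive q* = 11.90476, so Δq = 4.62321; wedge = 155.7476 − 97.49513 = 58.25247.
The triangle = ½ × 4.62321 × 58.25247 = $134.66 thousand.

$134.66 thousand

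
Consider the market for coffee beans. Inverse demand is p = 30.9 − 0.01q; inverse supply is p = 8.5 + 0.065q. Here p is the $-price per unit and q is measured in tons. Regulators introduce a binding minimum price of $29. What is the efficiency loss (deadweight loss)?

Competitive equilibrium: 30.9 − 0.01q = 8.5 + 0.065q → q* = 298.6667, p* = 27.9133.
At the floor p = 29, quantity demanded = (30.9 − 29)/0.01 = 190.
Sellers' marginal cost at q' = 190: 8.5 + 0.065·190 = 20.85.
Δq = 298.6667 − 190 = 108.6667; wedge = 29 − 20.85 = 8.15.
The triangle = ½ × 108.6667 × 8.15 = $442.82.

$442.82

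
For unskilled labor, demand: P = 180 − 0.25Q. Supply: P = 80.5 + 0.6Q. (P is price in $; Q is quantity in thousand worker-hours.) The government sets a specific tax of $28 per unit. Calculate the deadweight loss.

Competitive equilibrium: 180 − 0.25Q = 80.5 + 0.6Q → Q* = 117.0588, P* = 150.7353.
With the tax, the buyer price exceeds the seller price by 28: (180 − 0.25Q) − (80.5 + 0.6Q) = 28 → Q' = 84.1176.
ΔQ = 117.0588 − 84.1176 = 32.9412; the wedge equals the tax, 28.
Welfare loss = ½ × 32.9412 × 28 = $461.18 thousand.

$461.18 thousand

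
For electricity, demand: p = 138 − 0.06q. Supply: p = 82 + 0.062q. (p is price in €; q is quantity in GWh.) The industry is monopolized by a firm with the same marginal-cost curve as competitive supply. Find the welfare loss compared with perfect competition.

Competitive equilibrium: 138 − 0.06q = 82 + 0.062q → q* = 459.0164, p* = 110.459.
Marginal revenue: MR = 138 − 0.12q. Set MR = MC: 138 − 0.12q = 82 + 0.062q → q_m = 307.6923.
Price p_m = 138 − 0.06·307.6923 = 119.5385; MC(q_m) = 82 + 0.062·307.6923 = 101.0769.
Competitive q* = 459.0164, so Δq = 151.3241; wedge = 119.5385 − 101.0769 = 18.4616.
The triangle = ½ × 151.3241 × 18.4616 = €1396.84.

€1396.84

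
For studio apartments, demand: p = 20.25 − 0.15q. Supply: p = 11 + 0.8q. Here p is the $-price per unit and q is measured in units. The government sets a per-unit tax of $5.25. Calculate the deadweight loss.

$14.51

Competitive equilibrium: 20.25 − 0.15q = 11 + 0.8q → q* = 9.7368, p* = 18.7895.
With the tax, the buyer price exceeds the seller price by 5.25: (20.25 − 0.15q) − (11 + 0.8q) = 5.25 → q' = 4.2105.
Δq = 9.7368 − 4.2105 = 5.5263; the wedge equals the tax, 5.25.
Welfare loss = ½ × 5.5263 × 5.25 = $14.51.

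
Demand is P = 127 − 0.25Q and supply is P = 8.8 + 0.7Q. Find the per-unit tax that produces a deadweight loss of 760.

38

Competitive equilibrium: 127 − 0.25Q = 8.8 + 0.7Q → Q* = 124.4211, P* = 95.8947.
A tax t gives ΔQ = t/0.95 and wedge t, so DWL = t²/1.9.
t²/1.9 = 760 → t² = 1444 → t = 38.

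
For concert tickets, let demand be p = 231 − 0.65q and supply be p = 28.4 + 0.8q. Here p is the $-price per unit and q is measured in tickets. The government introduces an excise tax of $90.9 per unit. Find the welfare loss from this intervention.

Competitive equilibrium: 231 − 0.65q = 28.4 + 0.8q → q* = 139.7241, p* = 140.1793.
With the tax, the buyer price exceeds the seller price by 90.9: (231 − 0.65q) − (28.4 + 0.8q) = 90.9 → q' = 77.0345.
Δq = 139.7241 − 77.0345 = 62.6896; the wedge equals the tax, 90.9.
DWL = ½ × 62.6896 × 90.9 = $2849.24.

$2849.24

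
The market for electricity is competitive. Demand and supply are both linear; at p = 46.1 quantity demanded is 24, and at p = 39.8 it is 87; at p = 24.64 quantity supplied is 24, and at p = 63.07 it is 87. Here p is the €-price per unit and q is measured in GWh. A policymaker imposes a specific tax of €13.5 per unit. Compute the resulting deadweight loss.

Demand slope = (39.8 − 46.1)/(87 − 24) = −0.1, so p = 48.5 − 0.1q.
Supply slope = (63.07 − 24.64)/(87 − 24) = 0.61, so p = 10 + 0.61q.
Competitive equilibrium: 48.5 − 0.1q = 10 + 0.61q → q* = 54.2254, p* = 43.0775.
With the tax, the buyer price exceeds the seller price by 13.5: (48.5 − 0.1q) − (10 + 0.61q) = 13.5 → q' = 35.2113.
Δq = 54.2254 − 35.2113 = 19.0141; the wedge equals the tax, 13.5.
DWL = ½ × 19.0141 × 13.5 = €128.35.

€128.35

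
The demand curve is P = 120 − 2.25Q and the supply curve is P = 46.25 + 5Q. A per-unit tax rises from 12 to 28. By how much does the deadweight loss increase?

44.14

Competitive equilibrium: 120 − 2.25Q = 46.25 + 5Q → Q* = 10.1724, P* = 97.1121.
For a per-unit tax t: ΔQ = t/7.25, so DWL = ½·t·(t/7.25) = t²/14.5.
At t = 12: DWL = 9.931. At t = 28: DWL = 54.069.
Increase = 54.069 − 9.931 = 44.14.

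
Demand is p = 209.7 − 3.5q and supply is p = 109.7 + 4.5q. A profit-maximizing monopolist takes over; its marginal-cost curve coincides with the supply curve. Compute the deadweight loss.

57.89

Competitive equilibrium: 209.7 − 3.5q = 109.7 + 4.5q → q* = 12.5, p* = 165.95.
Marginal revenue: MR = 209.7 − 7q. Set MR = MC: 209.7 − 7q = 109.7 + 4.5q → q_m = 8.6957.
Price p_m = 209.7 − 3.5·8.6957 = 179.2651; MC(q_m) = 109.7 + 4.5·8.6957 = 148.8307.
Competitive q* = 12.5, so Δq = 3.8043; wedge = 179.2651 − 148.8307 = 30.4344.
DWL = ½ × 3.8043 × 30.4344 = 57.89.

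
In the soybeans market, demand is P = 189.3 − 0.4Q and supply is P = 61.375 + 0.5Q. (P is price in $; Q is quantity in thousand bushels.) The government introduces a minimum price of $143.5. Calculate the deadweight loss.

Competitive equilibrium: 189.3 − 0.4Q = 61.375 + 0.5Q → Q* = 142.1389, P* = 132.4444.
At the floor P = 143.5, quantity demanded = (189.3 − 143.5)/0.4 = 114.5.
Sellers' marginal cost at Q' = 114.5: 61.375 + 0.5·114.5 = 118.625.
ΔQ = 142.1389 − 114.5 = 27.6389; wedge = 143.5 − 118.625 = 24.875.
DWL = ½ × 27.6389 × 24.875 = $343.76 thousand.

$343.76 thousand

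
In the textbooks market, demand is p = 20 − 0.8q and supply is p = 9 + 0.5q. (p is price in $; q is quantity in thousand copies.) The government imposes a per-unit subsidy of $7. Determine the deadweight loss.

$18.85 thousand

Competitive equilibrium: 20 − 0.8q = 9 + 0.5q → q* = 8.4615, p* = 13.2308.
The subsidy lowers effective supply by 7: p = 2 + 0.5q.
New quantity: 20 − 0.8q = 2 + 0.5q → q' = 13.8462.
Overproduction Δq = 13.8462 − 8.4615 = 5.3847; wedge = subsidy = 7.
DWL = ½ × 5.3847 × 7 = $18.85 thousand.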